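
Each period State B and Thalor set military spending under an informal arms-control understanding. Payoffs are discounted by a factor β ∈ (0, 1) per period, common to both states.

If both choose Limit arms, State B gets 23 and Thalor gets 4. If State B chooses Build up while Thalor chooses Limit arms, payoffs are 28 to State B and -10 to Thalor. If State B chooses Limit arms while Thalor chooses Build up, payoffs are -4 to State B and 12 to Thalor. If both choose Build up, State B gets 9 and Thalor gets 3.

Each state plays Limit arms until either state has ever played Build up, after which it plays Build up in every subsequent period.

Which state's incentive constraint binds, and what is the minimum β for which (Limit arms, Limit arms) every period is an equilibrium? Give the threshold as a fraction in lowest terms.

Thalor; β ≥ 8/9

State B: cooperation gives 23 each period; deviation gives 28 once then 9 forever.
  23/(1−β) ≥ 28 + 9β/(1−β) ⇒ β ≥ 5/19.
Thalor: cooperation gives 4 each period; deviation gives 12 once then 3 forever.
  β ≥ 8/9.
Both must hold, so the binding constraint is Thalor's: β ≥ 8/9.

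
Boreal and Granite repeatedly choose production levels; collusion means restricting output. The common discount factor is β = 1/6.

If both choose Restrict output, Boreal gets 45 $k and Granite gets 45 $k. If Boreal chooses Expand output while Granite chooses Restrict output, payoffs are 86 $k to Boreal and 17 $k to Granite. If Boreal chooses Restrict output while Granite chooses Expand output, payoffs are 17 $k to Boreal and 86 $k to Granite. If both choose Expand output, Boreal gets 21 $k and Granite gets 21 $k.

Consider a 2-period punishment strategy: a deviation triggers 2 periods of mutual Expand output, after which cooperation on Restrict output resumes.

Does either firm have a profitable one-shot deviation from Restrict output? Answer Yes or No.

Comparing payoff streams over the 3 periods until play realigns: cooperate → 45(1+β+…+β^2); deviate → 86 + 21(β+…+β^2).
Cooperation is sustained iff (45−21)(β+…+β^2) ≥ 86−45.
β+…+β^2 = 1/6·(1−(1/6)^2)/(1−1/6) = 0.1944, and (86−45)/(45−21) = 1.7083.
0.1944 < 1.7083, so cooperation is not sustainable.

Yes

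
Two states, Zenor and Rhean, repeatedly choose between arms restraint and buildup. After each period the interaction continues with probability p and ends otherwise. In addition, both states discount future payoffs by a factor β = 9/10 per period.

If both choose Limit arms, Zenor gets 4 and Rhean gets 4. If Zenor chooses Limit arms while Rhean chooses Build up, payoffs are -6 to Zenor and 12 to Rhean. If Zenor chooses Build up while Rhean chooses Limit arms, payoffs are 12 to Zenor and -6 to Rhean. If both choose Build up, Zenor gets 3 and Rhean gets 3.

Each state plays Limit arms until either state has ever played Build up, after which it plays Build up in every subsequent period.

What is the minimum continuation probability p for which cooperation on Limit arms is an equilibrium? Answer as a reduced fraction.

80/81

With continuation probability p and discount β, the effective per-period discount factor is βp.
Grim-trigger IC: βp ≥ (12−4)/(12−3) = 8/9.
So p ≥ (8/9)/(9/10) = 80/81.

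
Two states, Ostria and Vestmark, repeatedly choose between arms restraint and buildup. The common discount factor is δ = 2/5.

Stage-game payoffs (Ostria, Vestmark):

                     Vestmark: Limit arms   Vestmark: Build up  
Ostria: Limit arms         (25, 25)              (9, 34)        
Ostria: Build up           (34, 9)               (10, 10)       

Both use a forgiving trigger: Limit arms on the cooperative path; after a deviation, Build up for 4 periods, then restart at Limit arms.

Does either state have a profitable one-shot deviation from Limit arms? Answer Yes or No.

No

A one-shot deviation gives 34 now, then 10 for 4 periods, then back to 25.
Gain from deviating: (34−25) today; loss: (25−10) in each of the next 4 periods.
No-deviation condition: (25−10)(δ+…+δ^4) ≥ 34−25, i.e. δ+…+δ^4 ≥ 3/5.
At δ = 2/5: δ+…+δ^4 = 0.6496 ≥ 0.6000.
So cooperation is sustainable.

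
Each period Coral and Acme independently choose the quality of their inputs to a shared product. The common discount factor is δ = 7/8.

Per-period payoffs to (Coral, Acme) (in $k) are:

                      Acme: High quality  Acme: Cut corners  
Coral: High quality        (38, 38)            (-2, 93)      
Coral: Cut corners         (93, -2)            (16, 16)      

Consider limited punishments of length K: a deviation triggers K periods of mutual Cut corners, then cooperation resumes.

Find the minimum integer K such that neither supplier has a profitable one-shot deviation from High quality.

4

No profitable deviation requires (38−16)(δ+…+δ^K) ≥ 93−38, i.e. δ+…+δ^K ≥ 5/2 ≈ 2.5000.
With δ = 7/8, the partial sums are K=1: 0.8750, K=2: 1.6406, K=3: 2.3105, K=4: 2.8967.
K = 4 is the first length at which the sum reaches 2.5000.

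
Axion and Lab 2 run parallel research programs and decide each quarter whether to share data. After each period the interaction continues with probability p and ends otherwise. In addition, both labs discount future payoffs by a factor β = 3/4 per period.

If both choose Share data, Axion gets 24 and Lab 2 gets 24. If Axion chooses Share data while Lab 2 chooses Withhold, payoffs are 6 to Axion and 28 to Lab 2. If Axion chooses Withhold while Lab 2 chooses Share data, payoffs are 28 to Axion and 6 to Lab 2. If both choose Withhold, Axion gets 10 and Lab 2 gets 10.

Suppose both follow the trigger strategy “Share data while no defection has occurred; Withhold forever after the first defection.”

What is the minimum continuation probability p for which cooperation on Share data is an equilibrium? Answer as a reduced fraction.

Expected continuation weight on next period's payoff is β·p = 3/4·p, which plays the role of the discount factor.
Cooperation requires 3/4·p ≥ (28−24)/(28−10) = 2/9, hence p ≥ 8/27.

8/27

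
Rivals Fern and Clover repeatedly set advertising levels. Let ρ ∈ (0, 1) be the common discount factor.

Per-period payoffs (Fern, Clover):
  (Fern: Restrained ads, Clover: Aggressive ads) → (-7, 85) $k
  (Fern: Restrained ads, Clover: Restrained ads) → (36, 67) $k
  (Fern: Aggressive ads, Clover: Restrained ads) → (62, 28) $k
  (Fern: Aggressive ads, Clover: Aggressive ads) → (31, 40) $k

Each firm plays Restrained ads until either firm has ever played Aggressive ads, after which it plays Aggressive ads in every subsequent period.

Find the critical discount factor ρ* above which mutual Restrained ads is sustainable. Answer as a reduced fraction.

Fern's threshold: (62−36)/(62−31) = 26/31.
Clover's threshold: (85−67)/(85−40) = 2/5.
26/31 > 2/5, so Fern binds and ρ* = 26/31.

26/31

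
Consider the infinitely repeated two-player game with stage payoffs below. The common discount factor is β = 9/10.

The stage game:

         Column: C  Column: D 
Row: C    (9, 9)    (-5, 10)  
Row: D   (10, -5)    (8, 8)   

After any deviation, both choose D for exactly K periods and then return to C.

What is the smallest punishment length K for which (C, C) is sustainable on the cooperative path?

Need Σ_{k=1}^{K} β^k ≥ (10−9)/(9−8) = 1.0000 at β = 9/10.
At K = 1 the sum is 0.9000 < 1.0000; at K = 2 it is 1.7100 ≥ 1.0000.
So the minimum punishment length is K = 2.

2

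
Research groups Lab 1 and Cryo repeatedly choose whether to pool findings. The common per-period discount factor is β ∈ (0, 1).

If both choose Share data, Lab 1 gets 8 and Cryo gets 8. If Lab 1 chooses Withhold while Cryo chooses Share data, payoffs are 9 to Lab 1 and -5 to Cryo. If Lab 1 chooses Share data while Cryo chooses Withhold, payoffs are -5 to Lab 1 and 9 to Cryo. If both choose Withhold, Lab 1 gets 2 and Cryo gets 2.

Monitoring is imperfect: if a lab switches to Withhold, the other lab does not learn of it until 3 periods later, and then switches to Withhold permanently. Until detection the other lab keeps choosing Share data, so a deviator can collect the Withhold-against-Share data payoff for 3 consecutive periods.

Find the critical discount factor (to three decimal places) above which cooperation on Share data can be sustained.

0.523

The best deviation is to choose Withhold for all 3 undetected periods, earning 9 each, then 2 forever once detected.
Deviation value: 9(1−β^3)/(1−β) + 2β^3/(1−β); cooperation value: 8/(1−β).
IC: 8 ≥ 9(1−β^3) + 2β^3 = 9 − 7β^3.
So β^3 ≥ 1/7, giving β ≥ (1/7)^(1/3) ≈ 0.523.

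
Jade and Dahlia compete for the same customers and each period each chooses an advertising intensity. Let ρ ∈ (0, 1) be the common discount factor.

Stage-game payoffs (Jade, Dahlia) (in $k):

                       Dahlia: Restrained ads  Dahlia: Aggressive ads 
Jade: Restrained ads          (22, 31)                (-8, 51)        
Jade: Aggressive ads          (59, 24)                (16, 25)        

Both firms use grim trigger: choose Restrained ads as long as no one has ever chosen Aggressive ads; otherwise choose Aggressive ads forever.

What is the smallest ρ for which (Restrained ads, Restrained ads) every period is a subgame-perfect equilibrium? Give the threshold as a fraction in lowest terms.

For Jade: deviation gain 59−22 = 37, per-period punishment loss 22−16 = 6. IC gives ρ ≥ 37/43.
For Dahlia: gain 20, loss 6 per period, so ρ ≥ 20/26 = 10/13.
The tighter constraint is Jade's, so cooperation needs ρ ≥ 37/43.

37/43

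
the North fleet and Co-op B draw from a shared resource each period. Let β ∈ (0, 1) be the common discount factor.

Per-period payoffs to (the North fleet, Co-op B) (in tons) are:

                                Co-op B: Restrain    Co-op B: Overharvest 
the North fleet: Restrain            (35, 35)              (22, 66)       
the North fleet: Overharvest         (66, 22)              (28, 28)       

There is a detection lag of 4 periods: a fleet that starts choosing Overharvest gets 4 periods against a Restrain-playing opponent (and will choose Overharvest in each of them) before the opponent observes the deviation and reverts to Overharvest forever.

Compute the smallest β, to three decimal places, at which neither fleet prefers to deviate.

Deviating for the 4 undetected periods gains 66−35 = 31 per period over cooperation, then loses 35−28 = 7 per period forever once punishment starts.
Gain: 31(1 + β + … + β^3); loss: 7·β^4/(1−β).
No profitable deviation ⇔ 31(1−β^4) ≤ 7·β^4, i.e. β^4 ≥ 31/(31+7) = 31/38.
Hence β ≥ (31/38)^(1/4) ≈ 0.950.

0.950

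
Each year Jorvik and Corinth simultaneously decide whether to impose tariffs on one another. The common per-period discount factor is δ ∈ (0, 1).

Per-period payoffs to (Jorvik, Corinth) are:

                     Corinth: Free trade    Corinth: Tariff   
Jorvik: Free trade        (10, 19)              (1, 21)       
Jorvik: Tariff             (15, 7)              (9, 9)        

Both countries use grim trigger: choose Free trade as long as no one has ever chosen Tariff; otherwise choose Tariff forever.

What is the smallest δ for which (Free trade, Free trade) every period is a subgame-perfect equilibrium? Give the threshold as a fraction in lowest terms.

5/6

For Jorvik: deviation gain 15−10 = 5, per-period punishment loss 10−9 = 1. IC gives δ ≥ 5/6.
For Corinth: gain 2, loss 10 per period, so δ ≥ 2/12 = 1/6.
The tighter constraint is Jorvik's, so cooperation needs δ ≥ 5/6.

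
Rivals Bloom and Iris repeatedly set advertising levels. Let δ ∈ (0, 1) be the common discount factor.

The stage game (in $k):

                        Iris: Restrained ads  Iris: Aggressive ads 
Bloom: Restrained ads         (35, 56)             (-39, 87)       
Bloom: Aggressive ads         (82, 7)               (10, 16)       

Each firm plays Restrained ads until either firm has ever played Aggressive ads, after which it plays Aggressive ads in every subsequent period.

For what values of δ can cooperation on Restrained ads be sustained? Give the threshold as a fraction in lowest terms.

Bloom: cooperation gives 35 each period; deviation gives 82 once then 10 forever.
  35/(1−δ) ≥ 82 + 10δ/(1−δ) ⇒ δ ≥ 47/72.
Iris: cooperation gives 56 each period; deviation gives 87 once then 16 forever.
  δ ≥ 31/71.
Both must hold, so the binding constraint is Bloom's: δ ≥ 47/72.

47/72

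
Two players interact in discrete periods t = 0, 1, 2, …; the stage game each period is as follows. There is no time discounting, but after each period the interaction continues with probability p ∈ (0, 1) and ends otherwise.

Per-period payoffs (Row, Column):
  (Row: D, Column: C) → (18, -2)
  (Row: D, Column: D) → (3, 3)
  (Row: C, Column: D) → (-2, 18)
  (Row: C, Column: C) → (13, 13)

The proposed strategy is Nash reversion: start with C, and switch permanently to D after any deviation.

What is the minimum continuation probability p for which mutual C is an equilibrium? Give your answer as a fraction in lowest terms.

Expected cooperation value is 13 + p·13 + p²·13 + … = 13/(1−p); deviation gives 18 + p·3/(1−p).
13 ≥ 18(1−p) + 3p ⇒ 15p ≥ 5 ⇒ p ≥ 5/15 = 1/3.

1/3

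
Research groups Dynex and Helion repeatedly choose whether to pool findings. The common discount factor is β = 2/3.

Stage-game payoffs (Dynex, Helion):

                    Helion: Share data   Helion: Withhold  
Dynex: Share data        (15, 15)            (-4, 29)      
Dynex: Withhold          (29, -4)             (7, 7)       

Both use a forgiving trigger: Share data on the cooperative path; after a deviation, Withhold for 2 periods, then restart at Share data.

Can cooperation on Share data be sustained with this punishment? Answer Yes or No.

A one-shot deviation gives 29 now, then 7 for 2 periods, then back to 15.
Gain from deviating: (29−15) today; loss: (15−7) in each of the next 2 periods.
No-deviation condition: (15−7)(β+…+β^2) ≥ 29−15, i.e. β+…+β^2 ≥ 7/4.
At β = 2/3: β+…+β^2 = 1.1111 < 1.7500.
So cooperation is not sustainable.

No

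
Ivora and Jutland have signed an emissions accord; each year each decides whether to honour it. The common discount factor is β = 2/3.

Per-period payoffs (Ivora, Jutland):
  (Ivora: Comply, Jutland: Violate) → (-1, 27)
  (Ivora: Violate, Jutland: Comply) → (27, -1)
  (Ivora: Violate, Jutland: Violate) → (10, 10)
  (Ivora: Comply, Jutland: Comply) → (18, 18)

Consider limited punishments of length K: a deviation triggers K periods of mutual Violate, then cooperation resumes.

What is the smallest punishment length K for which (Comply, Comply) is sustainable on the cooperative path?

3

No profitable deviation requires (18−10)(β+…+β^K) ≥ 27−18, i.e. β+…+β^K ≥ 9/8 ≈ 1.1250.
With β = 2/3, the partial sums are K=1: 0.6667, K=2: 1.1111, K=3: 1.4074.
K = 3 is the first length at which the sum reaches 1.1250.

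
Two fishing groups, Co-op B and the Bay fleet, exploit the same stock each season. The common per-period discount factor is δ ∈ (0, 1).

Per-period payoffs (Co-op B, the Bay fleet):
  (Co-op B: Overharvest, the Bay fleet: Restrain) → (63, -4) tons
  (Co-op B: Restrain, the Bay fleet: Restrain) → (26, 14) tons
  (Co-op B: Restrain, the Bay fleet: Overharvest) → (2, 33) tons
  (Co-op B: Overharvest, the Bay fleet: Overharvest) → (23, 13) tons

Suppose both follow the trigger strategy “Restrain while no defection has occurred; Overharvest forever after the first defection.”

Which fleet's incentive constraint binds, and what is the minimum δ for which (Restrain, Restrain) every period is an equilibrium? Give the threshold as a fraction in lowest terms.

For Co-op B: deviation gain 63−26 = 37, per-period punishment loss 26−23 = 3. IC gives δ ≥ 37/40.
For the Bay fleet: gain 19, loss 1 per period, so δ ≥ 19/20.
The tighter constraint is the Bay fleet's, so cooperation needs δ ≥ 19/20.

the Bay fleet; δ ≥ 19/20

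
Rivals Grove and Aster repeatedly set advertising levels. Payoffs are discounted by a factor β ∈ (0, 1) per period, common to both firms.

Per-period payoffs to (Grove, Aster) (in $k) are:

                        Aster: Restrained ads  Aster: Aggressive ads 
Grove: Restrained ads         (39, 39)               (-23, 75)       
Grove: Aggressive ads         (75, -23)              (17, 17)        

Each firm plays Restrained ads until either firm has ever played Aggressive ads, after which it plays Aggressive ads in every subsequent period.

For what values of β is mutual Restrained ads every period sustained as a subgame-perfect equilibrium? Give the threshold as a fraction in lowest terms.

18/29

Under grim trigger the critical discount factor is (T−C)/(T−P) with T = 75, C = 39, P = 17.
β* = (75−39)/(75−17) = 36/58 = 18/29.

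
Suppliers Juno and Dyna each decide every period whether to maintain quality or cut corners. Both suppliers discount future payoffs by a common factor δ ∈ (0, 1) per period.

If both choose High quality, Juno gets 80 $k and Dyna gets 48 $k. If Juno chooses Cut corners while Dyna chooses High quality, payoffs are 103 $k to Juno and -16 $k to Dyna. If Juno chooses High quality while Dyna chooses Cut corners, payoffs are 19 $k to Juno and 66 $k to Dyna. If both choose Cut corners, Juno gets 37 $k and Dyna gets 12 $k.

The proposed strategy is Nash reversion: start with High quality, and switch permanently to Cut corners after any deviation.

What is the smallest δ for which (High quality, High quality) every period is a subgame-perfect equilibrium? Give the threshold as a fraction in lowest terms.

23/66

Juno: cooperation gives 80 each period; deviation gives 103 once then 37 forever.
  80/(1−δ) ≥ 103 + 37δ/(1−δ) ⇒ δ ≥ 23/66.
Dyna: cooperation gives 48 each period; deviation gives 66 once then 12 forever.
  δ ≥ 18/54 = 1/3.
Both must hold, so the binding constraint is Juno's: δ ≥ 23/66.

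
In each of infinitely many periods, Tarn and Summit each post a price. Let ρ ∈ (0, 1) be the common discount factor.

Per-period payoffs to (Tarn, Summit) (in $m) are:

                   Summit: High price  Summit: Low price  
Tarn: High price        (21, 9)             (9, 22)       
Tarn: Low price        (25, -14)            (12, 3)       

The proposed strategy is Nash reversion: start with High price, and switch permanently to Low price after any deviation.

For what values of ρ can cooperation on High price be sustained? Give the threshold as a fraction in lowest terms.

Tarn's threshold: (25−21)/(25−12) = 4/13.
Summit's threshold: (22−9)/(22−3) = 13/19.
4/13 < 13/19, so Summit binds and ρ* = 13/19.

13/19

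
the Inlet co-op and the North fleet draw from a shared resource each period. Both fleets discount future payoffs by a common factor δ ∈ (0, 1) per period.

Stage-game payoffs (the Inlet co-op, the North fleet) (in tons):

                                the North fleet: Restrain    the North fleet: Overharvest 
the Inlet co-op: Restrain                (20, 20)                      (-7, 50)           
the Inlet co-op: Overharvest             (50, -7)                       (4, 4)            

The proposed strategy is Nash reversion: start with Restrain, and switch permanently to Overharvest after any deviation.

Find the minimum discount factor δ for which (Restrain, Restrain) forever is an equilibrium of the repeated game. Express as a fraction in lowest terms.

15/23

20/(1−δ) ≥ 50 + 4δ/(1−δ)
20 ≥ 50 − 46δ
δ ≥ 30/46 = 15/23.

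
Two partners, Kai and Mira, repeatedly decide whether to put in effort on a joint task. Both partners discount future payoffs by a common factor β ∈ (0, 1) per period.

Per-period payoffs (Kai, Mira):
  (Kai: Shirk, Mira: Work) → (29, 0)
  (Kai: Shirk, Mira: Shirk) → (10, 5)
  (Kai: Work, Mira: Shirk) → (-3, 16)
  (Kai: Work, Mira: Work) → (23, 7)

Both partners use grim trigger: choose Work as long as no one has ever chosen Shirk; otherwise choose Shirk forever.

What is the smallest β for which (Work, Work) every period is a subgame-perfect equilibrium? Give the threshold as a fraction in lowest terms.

Kai's threshold: (29−23)/(29−10) = 6/19.
Mira's threshold: (16−7)/(16−5) = 9/11.
6/19 < 9/11, so Mira binds and β* = 9/11.

9/11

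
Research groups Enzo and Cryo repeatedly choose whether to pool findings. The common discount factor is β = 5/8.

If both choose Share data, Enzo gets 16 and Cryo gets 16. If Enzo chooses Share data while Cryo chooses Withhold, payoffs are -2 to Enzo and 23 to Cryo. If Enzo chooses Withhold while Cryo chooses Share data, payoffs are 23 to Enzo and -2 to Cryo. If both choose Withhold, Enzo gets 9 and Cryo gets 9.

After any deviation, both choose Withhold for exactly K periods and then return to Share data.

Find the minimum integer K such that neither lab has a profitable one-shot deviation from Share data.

No profitable deviation requires (16−9)(β+…+β^K) ≥ 23−16, i.e. β+…+β^K ≥ 1 ≈ 1.0000.
With β = 5/8, the partial sums are K=1: 0.6250, K=2: 1.0156.
K = 2 is the first length at which the sum reaches 1.0000.

2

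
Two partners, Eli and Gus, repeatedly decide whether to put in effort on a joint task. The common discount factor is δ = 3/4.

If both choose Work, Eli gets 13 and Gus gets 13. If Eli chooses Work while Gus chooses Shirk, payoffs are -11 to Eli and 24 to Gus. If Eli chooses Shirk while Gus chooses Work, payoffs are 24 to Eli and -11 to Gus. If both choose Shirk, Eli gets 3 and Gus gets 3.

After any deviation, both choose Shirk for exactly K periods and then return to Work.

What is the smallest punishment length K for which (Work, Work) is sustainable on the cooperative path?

No profitable deviation requires (13−3)(δ+…+δ^K) ≥ 24−13, i.e. δ+…+δ^K ≥ 11/10 ≈ 1.1000.
With δ = 3/4, the partial sums are K=1: 0.7500, K=2: 1.3125.
K = 2 is the first length at which the sum reaches 1.1000.

2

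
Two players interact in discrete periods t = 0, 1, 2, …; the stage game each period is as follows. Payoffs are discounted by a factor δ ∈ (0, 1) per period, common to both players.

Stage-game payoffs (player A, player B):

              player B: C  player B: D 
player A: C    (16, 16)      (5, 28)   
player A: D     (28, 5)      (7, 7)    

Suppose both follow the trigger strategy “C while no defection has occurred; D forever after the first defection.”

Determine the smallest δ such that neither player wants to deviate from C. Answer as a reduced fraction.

4/7

Cooperation forever yields 16 each period: 16/(1−δ).
Deviating yields 28 once, then 7 forever: 28 + 7δ/(1−δ).
No profitable deviation requires 16/(1−δ) ≥ 28 + 7δ/(1−δ).
Multiplying by (1−δ): 16 ≥ 28(1−δ) + 7δ = 28 − 21δ.
So 21δ ≥ 12, i.e. δ ≥ 12/21 = 4/7.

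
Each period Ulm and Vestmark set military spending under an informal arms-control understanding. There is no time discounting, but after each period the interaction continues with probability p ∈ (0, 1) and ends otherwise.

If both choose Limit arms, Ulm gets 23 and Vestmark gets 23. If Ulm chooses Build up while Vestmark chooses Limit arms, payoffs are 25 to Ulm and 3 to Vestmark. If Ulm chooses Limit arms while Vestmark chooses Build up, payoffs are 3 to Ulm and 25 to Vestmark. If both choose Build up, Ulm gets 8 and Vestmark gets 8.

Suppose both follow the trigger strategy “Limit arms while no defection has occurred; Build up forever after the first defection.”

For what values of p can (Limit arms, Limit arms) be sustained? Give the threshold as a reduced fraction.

With no time discounting, the continuation probability p plays the role of the discount factor.
Grim-trigger IC: 23/(1−p) ≥ 25 + 8p/(1−p) ⇒ p ≥ (25−23)/(25−8) = 2/17.

2/17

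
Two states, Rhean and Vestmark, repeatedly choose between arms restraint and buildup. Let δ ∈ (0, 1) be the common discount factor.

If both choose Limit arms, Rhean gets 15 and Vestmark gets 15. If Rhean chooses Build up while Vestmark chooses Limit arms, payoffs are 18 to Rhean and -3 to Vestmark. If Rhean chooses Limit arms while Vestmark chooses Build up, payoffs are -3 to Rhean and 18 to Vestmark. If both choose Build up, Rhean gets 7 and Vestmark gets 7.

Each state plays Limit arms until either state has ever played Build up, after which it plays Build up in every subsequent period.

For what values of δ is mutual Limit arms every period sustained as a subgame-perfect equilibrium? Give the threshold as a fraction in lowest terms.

15/(1−δ) ≥ 18 + 7δ/(1−δ)
15 ≥ 18 − 11δ
δ ≥ 3/11.

3/11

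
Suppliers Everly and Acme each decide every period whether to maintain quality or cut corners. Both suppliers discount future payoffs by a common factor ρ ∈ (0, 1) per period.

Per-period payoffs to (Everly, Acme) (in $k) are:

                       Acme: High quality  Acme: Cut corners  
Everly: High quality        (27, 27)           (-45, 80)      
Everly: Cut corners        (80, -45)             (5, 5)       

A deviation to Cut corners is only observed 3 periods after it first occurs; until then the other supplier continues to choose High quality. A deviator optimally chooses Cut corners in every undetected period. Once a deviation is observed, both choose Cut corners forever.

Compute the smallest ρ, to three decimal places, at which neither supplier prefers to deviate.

0.891

A deviator earns 80 for 3 periods, then 5 forever; cooperating earns 27 forever. Multiplying the IC by (1−ρ):
27 ≥ 80(1−ρ^3) + 5ρ^3, so 75·ρ^3 ≥ 53 and ρ^3 ≥ 53/75.
ρ ≥ (53/75)^(1/3) ≈ 0.891.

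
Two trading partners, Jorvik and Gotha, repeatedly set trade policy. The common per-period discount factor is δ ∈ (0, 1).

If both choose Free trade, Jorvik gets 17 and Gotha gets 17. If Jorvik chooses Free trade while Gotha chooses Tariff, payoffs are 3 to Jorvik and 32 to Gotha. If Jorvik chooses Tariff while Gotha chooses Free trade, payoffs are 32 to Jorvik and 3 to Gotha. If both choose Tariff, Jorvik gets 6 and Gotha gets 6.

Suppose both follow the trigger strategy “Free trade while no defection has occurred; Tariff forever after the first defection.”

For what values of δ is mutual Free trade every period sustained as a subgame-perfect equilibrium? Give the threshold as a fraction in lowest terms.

One-period gain from deviating is 32 − 17 = 15. The loss is 17 − 6 = 11 in every subsequent period, with present value 11·δ/(1−δ).
Deviation is unprofitable when 11·δ/(1−δ) ≥ 15, i.e. δ/(1−δ) ≥ 15/11.
Equivalently δ ≥ 15/(15+11) = 15/26.

15/26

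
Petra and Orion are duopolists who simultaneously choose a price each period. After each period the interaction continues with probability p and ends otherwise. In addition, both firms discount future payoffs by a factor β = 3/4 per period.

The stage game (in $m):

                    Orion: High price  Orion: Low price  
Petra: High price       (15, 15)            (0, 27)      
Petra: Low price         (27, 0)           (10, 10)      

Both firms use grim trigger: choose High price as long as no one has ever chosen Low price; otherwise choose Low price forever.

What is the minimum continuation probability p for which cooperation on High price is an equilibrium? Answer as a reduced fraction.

Expected continuation weight on next period's payoff is β·p = 3/4·p, which plays the role of the discount factor.
Cooperation requires 3/4·p ≥ (27−15)/(27−10) = 12/17, hence p ≥ 16/17.

16/17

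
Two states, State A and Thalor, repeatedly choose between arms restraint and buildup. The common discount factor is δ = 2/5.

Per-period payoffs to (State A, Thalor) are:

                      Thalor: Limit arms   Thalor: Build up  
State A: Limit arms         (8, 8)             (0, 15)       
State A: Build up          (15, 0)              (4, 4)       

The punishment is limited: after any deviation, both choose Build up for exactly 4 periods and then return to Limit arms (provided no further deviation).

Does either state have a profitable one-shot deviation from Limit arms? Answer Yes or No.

Comparing payoff streams over the 5 periods until play realigns: cooperate → 8(1+δ+…+δ^4); deviate → 15 + 4(δ+…+δ^4).
Cooperation is sustained iff (8−4)(δ+…+δ^4) ≥ 15−8.
δ+…+δ^4 = 2/5·(1−(2/5)^4)/(1−2/5) = 0.6496, and (15−8)/(8−4) = 1.7500.
0.6496 < 1.7500, so cooperation is not sustainable.

Yes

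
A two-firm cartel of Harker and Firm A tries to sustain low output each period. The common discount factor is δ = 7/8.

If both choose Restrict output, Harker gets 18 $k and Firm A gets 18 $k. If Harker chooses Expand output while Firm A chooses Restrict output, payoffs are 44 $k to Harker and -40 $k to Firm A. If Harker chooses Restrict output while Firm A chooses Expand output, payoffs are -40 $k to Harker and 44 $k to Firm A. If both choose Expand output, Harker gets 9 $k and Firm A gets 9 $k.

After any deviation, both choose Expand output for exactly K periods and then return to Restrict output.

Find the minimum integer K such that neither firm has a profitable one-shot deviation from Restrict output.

Need Σ_{k=1}^{K} δ^k ≥ (44−18)/(18−9) = 2.8889 at δ = 7/8.
At K = 3 the sum is 2.3105 < 2.8889; at K = 4 it is 2.8967 ≥ 2.8889.
So the minimum punishment length is K = 4.

4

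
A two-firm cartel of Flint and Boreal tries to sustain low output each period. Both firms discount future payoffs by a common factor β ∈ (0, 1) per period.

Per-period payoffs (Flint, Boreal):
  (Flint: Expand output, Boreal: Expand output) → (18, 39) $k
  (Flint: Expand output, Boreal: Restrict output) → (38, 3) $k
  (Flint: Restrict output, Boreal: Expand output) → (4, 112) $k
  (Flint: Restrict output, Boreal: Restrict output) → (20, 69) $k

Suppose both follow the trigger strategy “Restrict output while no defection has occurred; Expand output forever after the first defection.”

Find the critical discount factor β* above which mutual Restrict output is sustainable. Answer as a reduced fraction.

Flint's threshold: (38−20)/(38−18) = 9/10.
Boreal's threshold: (112−69)/(112−39) = 43/73.
9/10 > 43/73, so Flint binds and β* = 9/10.

9/10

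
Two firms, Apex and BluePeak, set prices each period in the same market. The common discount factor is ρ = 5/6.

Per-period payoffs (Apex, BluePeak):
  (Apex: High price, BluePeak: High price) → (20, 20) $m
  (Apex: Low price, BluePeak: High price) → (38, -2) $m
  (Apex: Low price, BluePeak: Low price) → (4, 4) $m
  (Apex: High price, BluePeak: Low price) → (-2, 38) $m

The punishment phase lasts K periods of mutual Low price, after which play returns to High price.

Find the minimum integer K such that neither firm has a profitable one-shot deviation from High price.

IC: ρ(1−ρ^K)/(1−ρ) ≥ (38−20)/(20−4) = 9/8.
With ρ = 5/6: need 1 − ρ^K ≥ 9/8·(1−5/6)/(5/6), i.e. ρ^K ≤ 0.7750.
Since (5/6)^1 = 0.8333 and (5/6)^2 = 0.6944, the smallest such K is 2.

2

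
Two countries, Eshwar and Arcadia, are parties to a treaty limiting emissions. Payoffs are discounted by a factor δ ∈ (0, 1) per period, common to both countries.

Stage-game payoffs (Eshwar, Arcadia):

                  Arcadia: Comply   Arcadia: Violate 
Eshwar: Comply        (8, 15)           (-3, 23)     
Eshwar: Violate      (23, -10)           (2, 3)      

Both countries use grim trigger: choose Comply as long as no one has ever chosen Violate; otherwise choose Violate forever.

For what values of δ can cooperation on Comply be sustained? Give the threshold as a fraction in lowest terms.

Eshwar's threshold: (23−8)/(23−2) = 5/7.
Arcadia's threshold: (23−15)/(23−3) = 2/5.
5/7 > 2/5, so Eshwar binds and δ* = 5/7.

5/7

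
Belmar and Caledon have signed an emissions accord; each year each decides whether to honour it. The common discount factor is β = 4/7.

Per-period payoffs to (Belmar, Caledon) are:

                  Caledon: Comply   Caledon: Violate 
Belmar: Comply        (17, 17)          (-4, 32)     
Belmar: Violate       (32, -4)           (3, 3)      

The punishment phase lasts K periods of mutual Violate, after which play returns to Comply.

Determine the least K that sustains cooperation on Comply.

3

Need Σ_{k=1}^{K} β^k ≥ (32−17)/(17−3) = 1.0714 at β = 4/7.
At K = 2 the sum is 0.8980 < 1.0714; at K = 3 it is 1.0845 ≥ 1.0714.
So the minimum punishment length is K = 3.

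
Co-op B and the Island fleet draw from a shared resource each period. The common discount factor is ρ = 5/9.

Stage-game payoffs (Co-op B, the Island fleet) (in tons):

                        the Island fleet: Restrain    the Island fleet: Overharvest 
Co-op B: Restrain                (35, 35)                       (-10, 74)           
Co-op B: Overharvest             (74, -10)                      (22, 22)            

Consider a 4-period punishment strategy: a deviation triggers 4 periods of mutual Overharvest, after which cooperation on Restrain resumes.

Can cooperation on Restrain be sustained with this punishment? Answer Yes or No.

Comparing payoff streams over the 5 periods until play realigns: cooperate → 35(1+ρ+…+ρ^4); deviate → 74 + 22(ρ+…+ρ^4).
Cooperation is sustained iff (35−22)(ρ+…+ρ^4) ≥ 74−35.
ρ+…+ρ^4 = 5/9·(1−(5/9)^4)/(1−5/9) = 1.1309, and (74−35)/(35−22) = 3.0000.
1.1309 < 3.0000, so cooperation is not sustainable.

No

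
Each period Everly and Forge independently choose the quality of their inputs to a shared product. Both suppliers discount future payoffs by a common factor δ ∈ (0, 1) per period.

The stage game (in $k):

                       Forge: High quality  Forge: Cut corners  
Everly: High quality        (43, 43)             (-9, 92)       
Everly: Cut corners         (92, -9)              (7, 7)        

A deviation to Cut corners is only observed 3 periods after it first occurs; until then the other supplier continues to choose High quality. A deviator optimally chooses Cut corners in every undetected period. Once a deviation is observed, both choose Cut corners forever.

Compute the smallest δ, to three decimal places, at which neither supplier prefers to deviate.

The best deviation is to choose Cut corners for all 3 undetected periods, earning 92 each, then 7 forever once detected.
Deviation value: 92(1−δ^3)/(1−δ) + 7δ^3/(1−δ); cooperation value: 43/(1−δ).
IC: 43 ≥ 92(1−δ^3) + 7δ^3 = 92 − 85δ^3.
So δ^3 ≥ 49/85, giving δ ≥ (49/85)^(1/3) ≈ 0.832.

0.832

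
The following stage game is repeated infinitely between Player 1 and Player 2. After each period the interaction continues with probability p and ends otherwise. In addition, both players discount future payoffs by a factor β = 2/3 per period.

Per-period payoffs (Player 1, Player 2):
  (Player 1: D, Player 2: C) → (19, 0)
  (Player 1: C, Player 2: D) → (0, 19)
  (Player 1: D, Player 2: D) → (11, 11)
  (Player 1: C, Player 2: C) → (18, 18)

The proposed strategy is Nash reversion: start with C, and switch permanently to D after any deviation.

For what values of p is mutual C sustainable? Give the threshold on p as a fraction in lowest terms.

With continuation probability p and discount β, the effective per-period discount factor is βp.
Grim-trigger IC: βp ≥ (19−18)/(19−11) = 1/8.
So p ≥ (1/8)/(2/3) = 3/16.

3/16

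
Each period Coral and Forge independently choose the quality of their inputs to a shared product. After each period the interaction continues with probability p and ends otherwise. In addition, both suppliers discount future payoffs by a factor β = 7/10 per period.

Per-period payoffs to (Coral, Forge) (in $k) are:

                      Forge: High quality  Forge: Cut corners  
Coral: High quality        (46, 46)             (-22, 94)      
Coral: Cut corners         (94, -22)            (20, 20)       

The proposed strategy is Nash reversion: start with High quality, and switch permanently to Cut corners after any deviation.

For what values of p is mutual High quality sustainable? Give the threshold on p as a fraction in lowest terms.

240/259

Expected continuation weight on next period's payoff is β·p = 7/10·p, which plays the role of the discount factor.
Cooperation requires 7/10·p ≥ (94−46)/(94−20) = 24/37, hence p ≥ 240/259.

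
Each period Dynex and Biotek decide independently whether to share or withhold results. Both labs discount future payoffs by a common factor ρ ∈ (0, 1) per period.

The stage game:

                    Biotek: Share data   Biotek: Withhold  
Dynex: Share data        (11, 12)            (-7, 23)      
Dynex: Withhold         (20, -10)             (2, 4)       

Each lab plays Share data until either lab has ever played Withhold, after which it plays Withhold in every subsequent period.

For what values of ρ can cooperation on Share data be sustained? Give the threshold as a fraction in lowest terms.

Dynex: cooperation gives 11 each period; deviation gives 20 once then 2 forever.
  11/(1−ρ) ≥ 20 + 2ρ/(1−ρ) ⇒ ρ ≥ 9/18 = 1/2.
Biotek: cooperation gives 12 each period; deviation gives 23 once then 4 forever.
  ρ ≥ 11/19.
Both must hold, so the binding constraint is Biotek's: ρ ≥ 11/19.

11/19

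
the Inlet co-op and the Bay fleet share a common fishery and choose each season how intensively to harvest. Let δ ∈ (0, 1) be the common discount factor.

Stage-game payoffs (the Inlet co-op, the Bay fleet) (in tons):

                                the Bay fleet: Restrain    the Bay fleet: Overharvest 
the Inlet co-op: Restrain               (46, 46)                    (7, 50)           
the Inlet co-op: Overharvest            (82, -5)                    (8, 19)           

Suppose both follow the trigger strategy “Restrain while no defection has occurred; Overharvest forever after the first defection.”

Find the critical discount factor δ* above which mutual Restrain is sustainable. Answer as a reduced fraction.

the Inlet co-op: cooperation gives 46 each period; deviation gives 82 once then 8 forever.
  46/(1−δ) ≥ 82 + 8δ/(1−δ) ⇒ δ ≥ 36/74 = 18/37.
the Bay fleet: cooperation gives 46 each period; deviation gives 50 once then 19 forever.
  δ ≥ 4/31.
Both must hold, so the binding constraint is the Inlet co-op's: δ ≥ 18/37.

18/37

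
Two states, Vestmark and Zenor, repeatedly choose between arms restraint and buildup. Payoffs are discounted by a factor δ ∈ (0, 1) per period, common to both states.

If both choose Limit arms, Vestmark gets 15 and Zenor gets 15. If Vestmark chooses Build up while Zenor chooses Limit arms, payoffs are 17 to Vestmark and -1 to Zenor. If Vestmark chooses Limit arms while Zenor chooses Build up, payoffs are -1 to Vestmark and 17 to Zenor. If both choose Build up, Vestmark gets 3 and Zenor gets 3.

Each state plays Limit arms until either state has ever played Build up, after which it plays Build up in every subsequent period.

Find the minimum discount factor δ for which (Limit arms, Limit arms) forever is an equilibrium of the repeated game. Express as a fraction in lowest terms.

15/(1−δ) ≥ 17 + 3δ/(1−δ)
15 ≥ 17 − 14δ
δ ≥ 2/14 = 1/7.

1/7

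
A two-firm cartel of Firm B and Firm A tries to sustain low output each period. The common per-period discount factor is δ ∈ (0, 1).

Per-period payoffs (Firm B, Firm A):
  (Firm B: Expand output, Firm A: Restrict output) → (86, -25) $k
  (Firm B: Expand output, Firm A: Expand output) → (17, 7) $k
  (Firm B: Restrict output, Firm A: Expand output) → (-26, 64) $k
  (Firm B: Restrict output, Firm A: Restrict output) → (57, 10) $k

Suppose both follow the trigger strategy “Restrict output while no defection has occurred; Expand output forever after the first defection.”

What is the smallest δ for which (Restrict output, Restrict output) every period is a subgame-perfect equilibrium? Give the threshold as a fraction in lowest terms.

18/19

Firm B's threshold: (86−57)/(86−17) = 29/69.
Firm A's threshold: (64−10)/(64−7) = 18/19.
29/69 < 18/19, so Firm A binds and δ* = 18/19.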